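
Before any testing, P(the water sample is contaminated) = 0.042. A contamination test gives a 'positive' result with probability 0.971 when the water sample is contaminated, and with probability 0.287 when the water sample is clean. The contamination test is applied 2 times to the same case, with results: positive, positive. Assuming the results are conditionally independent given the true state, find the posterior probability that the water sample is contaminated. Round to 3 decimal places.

Posterior P(H) ≈ 0.334

Let H be the event that the water sample is contaminated; start with P(H) = 0.042. P('positive'|H) = 0.971, P('positive'|¬H) = 0.287.
Update on result 1 ('positive'): P(H) ← 0.971·0.0420 / (0.971·0.0420 + 0.287·0.9580) = 0.040782/0.31573 = 0.1292.
Update on result 2 ('positive'): P(H) ← 0.971·0.1292 / (0.971·0.1292 + 0.287·0.8708) = 0.12542/0.37535 = 0.3341.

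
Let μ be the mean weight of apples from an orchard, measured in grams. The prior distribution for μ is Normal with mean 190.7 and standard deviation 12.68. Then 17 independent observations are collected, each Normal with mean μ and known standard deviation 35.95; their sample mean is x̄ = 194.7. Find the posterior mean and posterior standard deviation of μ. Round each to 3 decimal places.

With known σ, the Normal prior is conjugate. Weight on the data is w = (n/σ²)/(n/σ² + 1/τ₀²) = 0.0131538/(0.0131538+0.00621959) = 0.67896.
Posterior mean = w·x̄ + (1−w)·μ₀ = 0.67896·194.7 + 0.32104·190.7 = 193.416. Posterior variance = 1/(0.0131538+0.00621959) = 51.6172, so SD = 7.185.

Posterior mean ≈ 193.416; posterior SD ≈ 7.185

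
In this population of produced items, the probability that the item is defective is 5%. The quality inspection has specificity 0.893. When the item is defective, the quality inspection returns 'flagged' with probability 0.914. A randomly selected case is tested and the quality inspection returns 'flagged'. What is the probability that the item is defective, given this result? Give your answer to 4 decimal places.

P(H | E) ≈ 0.3101

Write H for 'the item is defective'. Prior odds H:¬H = 0.05/0.95 = 0.052632. For the 'flagged' outcome, the likelihood ratio is 0.914/0.107 = 8.5421.
Posterior odds = 0.052632 × 8.5421 = 0.44958, so P(H|E) = 0.44958/(1+0.44958) = 0.3101.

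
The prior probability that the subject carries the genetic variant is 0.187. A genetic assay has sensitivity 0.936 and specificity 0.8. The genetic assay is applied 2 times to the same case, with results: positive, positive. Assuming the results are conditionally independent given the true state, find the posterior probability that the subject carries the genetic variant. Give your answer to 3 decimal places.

Let H be the event that the subject carries the genetic variant; start with P(H) = 0.187. P('positive'|H) = 0.936, P('positive'|¬H) = 0.2.
Update on result 1 ('positive'): P(H) ← 0.936·0.1870 / (0.936·0.1870 + 0.2·0.8130) = 0.17503/0.33763 = 0.5184.
Update on result 2 ('positive'): P(H) ← 0.936·0.5184 / (0.936·0.5184 + 0.2·0.4816) = 0.48523/0.58155 = 0.8344.

Posterior P(H) ≈ 0.834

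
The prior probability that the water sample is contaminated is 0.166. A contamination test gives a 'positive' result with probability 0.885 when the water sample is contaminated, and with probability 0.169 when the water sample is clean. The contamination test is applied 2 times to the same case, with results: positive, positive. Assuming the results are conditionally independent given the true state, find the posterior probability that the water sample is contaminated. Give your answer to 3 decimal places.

Let H be the event that the water sample is contaminated; start with P(H) = 0.166. P('positive'|H) = 0.885, P('positive'|¬H) = 0.169.
Update on result 1 ('positive'): P(H) ← 0.885·0.1660 / (0.885·0.1660 + 0.169·0.8340) = 0.14691/0.28786 = 0.5104.
Update on result 2 ('positive'): P(H) ← 0.885·0.5104 / (0.885·0.5104 + 0.169·0.4896) = 0.45167/0.53442 = 0.8452.

Posterior P(H) ≈ 0.845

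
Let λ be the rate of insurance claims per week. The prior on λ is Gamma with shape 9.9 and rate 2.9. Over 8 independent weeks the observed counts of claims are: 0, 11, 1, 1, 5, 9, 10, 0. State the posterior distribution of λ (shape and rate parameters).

Total count ∑xᵢ = 37 over n = 8 weeks.
Gamma is conjugate to the Poisson likelihood: posterior is Gamma(shape = 9.9+37 = 46.9, rate = 2.9+8 = 10.9).

Posterior: Gamma(shape=46.9, rate=10.9)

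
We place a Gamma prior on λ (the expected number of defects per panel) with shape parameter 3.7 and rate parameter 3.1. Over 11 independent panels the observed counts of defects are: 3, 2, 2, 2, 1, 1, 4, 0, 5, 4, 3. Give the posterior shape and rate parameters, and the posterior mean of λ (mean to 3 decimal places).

Posterior: Gamma(shape=30.7, rate=14.1); mean ≈ 2.177

Total count ∑xᵢ = 27 over n = 11 panels.
Gamma is conjugate to the Poisson likelihood: posterior is Gamma(shape = 3.7+27 = 30.7, rate = 3.1+11 = 14.1).
E[λ | data] = 30.7/14.1 = 2.177.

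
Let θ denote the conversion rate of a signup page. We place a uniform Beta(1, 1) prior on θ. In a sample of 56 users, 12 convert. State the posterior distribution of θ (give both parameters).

Posterior: Beta(13, 45)

Observing 12 successes and 44 failures updates Beta(1, 1) by adding the success and failure counts to the two shape parameters: α = 1+12 = 13, β = 1+44 = 45.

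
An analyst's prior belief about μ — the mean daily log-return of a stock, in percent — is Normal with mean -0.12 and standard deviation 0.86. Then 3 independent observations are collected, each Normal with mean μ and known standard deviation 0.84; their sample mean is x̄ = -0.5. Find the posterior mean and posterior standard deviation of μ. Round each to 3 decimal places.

With known σ, the Normal prior is conjugate. Weight on the data is w = (n/σ²)/(n/σ² + 1/τ₀²) = 4.25170/(4.25170+1.35208) = 0.75872.
Posterior mean = w·x̄ + (1−w)·μ₀ = 0.75872·-0.5 + 0.24128·-0.12 = -0.408. Posterior variance = 1/(4.25170+1.35208) = 0.178451, so SD = 0.422.

Posterior mean ≈ -0.408; posterior SD ≈ 0.422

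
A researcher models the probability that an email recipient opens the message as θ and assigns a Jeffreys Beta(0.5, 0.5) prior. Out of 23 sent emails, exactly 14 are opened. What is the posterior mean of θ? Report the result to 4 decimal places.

The binomial likelihood is conjugate to the Beta prior: with 14 successes and 9 failures, the posterior is Beta(0.5+14, 0.5+9) = Beta(14.5, 9.5).
Posterior mean = α/(α+β) = 14.5/24 = 0.6042.

Posterior mean ≈ 0.6042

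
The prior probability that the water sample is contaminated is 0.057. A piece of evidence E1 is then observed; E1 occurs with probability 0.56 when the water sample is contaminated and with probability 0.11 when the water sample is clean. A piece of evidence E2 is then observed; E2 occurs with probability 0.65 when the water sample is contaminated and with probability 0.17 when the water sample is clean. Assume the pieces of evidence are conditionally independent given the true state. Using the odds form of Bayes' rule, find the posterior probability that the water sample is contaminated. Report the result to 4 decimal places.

Prior odds = 0.057/(1−0.057) = 0.060445.
Likelihood ratio for E1 = 0.56/0.11 = 5.0909.
Likelihood ratio for E2 = 0.65/0.17 = 3.8235.
Posterior odds = prior odds × LR₁ × LR₂ = 1.1766.
Posterior probability = odds/(1+odds) = 1.1766/2.1766 = 0.5406.

Posterior probability ≈ 0.5406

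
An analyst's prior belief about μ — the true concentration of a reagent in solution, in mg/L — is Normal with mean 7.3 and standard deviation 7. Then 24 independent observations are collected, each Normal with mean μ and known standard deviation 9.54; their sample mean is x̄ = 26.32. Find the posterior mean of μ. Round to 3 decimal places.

With known σ, the Normal prior is conjugate. Weight on the data is w = (n/σ²)/(n/σ² + 1/τ₀²) = 0.263703/(0.263703+0.0204082) = 0.92817.
Posterior mean = w·x̄ + (1−w)·μ₀ = 0.92817·26.32 + 0.071832·7.3 = 24.954.

Posterior mean ≈ 24.954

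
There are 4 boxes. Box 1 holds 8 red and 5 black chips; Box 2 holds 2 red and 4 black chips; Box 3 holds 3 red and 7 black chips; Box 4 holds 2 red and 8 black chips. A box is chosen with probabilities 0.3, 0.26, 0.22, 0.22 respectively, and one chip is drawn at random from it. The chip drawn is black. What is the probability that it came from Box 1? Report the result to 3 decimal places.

Tabulate prior·likelihood by source: [1] prior 0.3, lik 0.3846, product 0.1154; [2] prior 0.26, lik 0.6667, product 0.1733; [3] prior 0.22, lik 0.7, product 0.1540; [4] prior 0.22, lik 0.8, product 0.1760.
Normalizing constant = 0.61872; the posterior for Box 1 is its product over the sum, 0.1154/0.61872 = 0.186.

Posterior probability ≈ 0.186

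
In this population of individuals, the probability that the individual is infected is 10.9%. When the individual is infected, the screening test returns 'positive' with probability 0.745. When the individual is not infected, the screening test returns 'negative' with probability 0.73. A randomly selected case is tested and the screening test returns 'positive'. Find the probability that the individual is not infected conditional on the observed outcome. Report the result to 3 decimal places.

P(¬H | E) ≈ 0.748

Write H for 'the individual is infected'. Prior odds H:¬H = 0.109/0.891 = 0.12233. For the 'positive' outcome, the likelihood ratio is 0.745/0.27 = 2.7593.
Posterior odds = 0.12233 × 2.7593 = 0.33755, so P(H|E) = 0.33755/(1+0.33755) = 0.252. Then P(¬H|E) = 1 − 0.252 = 0.748.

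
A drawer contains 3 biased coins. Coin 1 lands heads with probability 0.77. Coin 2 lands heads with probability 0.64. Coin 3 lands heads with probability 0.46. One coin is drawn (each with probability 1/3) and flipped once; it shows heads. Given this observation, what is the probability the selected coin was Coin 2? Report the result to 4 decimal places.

P(heads|C1) = 0.77; P(heads|C2) = 0.64; P(heads|C3) = 0.46.
Prior × likelihood for each source: 0.333333·0.77=0.2567, 0.333333·0.64=0.2133, 0.333333·0.46=0.1533. Summing gives P(heads) = 0.62333.
P(Coin 2 | heads) = 0.2133 / 0.62333 = 0.3422.

Posterior probability ≈ 0.3422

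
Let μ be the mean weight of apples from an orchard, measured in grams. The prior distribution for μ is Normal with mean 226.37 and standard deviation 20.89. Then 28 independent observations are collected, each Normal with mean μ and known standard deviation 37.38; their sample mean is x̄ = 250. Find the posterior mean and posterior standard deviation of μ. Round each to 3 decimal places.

Prior precision 1/τ₀² = 1/20.89² = 0.00229152; data precision n/σ² = 28/37.38² = 0.0200392.
Posterior precision = 0.00229152 + 0.0200392 = 0.0223307, giving posterior SD = 1/√0.0223307 = 6.692.
Posterior mean = (0.00229152·226.37 + 0.0200392·250) / 0.0223307 = 247.575.

Posterior mean ≈ 247.575; posterior SD ≈ 6.692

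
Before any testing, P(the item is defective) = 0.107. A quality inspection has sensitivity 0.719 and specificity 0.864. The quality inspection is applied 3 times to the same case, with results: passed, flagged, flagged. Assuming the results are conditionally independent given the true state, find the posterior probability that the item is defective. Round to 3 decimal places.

With H the event that the item is defective, the joint likelihood of the observed sequence is P(data|H) = 0.281·0.719·0.719 = 0.14527 and P(data|¬H) = 0.864·0.136·0.136 = 0.015981.
Bayes: P(H|data) = 0.107·0.14527 / (0.107·0.14527 + 0.893·0.015981) = 0.015543/0.029814 = 0.5213.

Posterior P(H) ≈ 0.521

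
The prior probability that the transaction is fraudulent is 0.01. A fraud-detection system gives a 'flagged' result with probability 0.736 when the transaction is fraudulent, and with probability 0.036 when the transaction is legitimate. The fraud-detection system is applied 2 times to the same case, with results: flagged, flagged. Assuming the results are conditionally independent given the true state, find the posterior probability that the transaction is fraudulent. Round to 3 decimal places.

Let H be the event that the transaction is fraudulent; start with P(H) = 0.01. P('flagged'|H) = 0.736, P('flagged'|¬H) = 0.036.
Update on result 1 ('flagged'): P(H) ← 0.736·0.0100 / (0.736·0.0100 + 0.036·0.9900) = 0.0073600/0.043000 = 0.1712.
Update on result 2 ('flagged'): P(H) ← 0.736·0.1712 / (0.736·0.1712 + 0.036·0.8288) = 0.12598/0.15581 = 0.8085.

Posterior P(H) ≈ 0.809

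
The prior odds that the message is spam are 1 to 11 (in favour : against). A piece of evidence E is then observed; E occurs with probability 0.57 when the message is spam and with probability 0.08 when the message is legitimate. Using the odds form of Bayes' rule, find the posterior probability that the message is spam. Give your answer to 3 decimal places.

Prior odds = 1/11 = 0.090909. In log-odds, ln(0.090909) = -2.3979.
Add log likelihood ratio: ln(7.1250) = 1.9636.
Posterior log-odds = -0.43429, so posterior odds = exp(-0.43429) = 0.64773. Converting, P(H|E) = 0.64773/1.6477 = 0.393.

Posterior probability ≈ 0.393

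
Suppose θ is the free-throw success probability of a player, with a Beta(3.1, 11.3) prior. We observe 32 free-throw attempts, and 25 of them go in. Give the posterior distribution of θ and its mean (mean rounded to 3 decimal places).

Posterior: Beta(28.1, 18.3); mean ≈ 0.606

The binomial likelihood is conjugate to the Beta prior: with 25 successes and 7 failures, the posterior is Beta(3.1+25, 11.3+7) = Beta(28.1, 18.3).
Posterior mean = α/(α+β) = 28.1/46.4 = 0.606.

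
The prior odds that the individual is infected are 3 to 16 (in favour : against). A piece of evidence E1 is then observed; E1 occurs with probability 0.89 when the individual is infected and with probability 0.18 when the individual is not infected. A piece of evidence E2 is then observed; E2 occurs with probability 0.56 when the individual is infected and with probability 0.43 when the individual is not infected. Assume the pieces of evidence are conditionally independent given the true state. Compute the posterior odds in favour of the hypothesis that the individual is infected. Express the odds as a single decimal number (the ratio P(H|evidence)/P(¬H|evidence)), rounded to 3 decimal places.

Prior odds = 3/16 = 0.18750. In log-odds, ln(0.18750) = -1.6740.
Add log likelihood ratios: ln(4.9444) + ln(1.3023) = 1.8624.
Posterior log-odds = 0.18844, so posterior odds = exp(0.18844) = 1.2074.

Posterior odds ≈ 1.207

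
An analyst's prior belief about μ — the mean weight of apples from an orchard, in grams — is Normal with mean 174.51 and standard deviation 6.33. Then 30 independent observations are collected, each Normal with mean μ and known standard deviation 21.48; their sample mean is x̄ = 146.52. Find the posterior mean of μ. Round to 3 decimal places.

Posterior mean ≈ 154.284

Prior precision 1/τ₀² = 1/6.33² = 0.0249570; data precision n/σ² = 30/21.48² = 0.0650209.
Posterior precision = 0.0249570 + 0.0650209 = 0.0899779.
Posterior mean = (0.0249570·174.51 + 0.0650209·146.52) / 0.0899779 = 154.284.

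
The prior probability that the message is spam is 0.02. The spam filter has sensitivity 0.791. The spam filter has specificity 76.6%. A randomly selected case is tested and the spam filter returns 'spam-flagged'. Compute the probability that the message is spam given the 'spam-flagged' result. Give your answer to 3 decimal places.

P(H | E) ≈ 0.065

Let H be the event that the message is spam. P(H) = 0.02, so P(¬H) = 0.98. With E the 'spam-flagged' result, P(E|H) = 0.791 and P(E|¬H) = 0.234.
P(E) = 0.791·0.02 + 0.234·0.98 = 0.015820 + 0.22932 = 0.24514.
By Bayes' theorem, P(H|E) = 0.015820 / 0.24514 = 0.065.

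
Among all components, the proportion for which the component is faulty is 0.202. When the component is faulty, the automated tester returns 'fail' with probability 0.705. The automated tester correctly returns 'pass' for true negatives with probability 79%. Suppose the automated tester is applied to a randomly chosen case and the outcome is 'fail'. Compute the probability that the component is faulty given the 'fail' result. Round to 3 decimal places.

Write H for 'the component is faulty'. Prior odds H:¬H = 0.202/0.798 = 0.25313. For the 'fail' outcome, the likelihood ratio is 0.705/0.21 = 3.3571.
Posterior odds = 0.25313 × 3.3571 = 0.84980, so P(H|E) = 0.84980/(1+0.84980) = 0.459.

P(H | E) ≈ 0.459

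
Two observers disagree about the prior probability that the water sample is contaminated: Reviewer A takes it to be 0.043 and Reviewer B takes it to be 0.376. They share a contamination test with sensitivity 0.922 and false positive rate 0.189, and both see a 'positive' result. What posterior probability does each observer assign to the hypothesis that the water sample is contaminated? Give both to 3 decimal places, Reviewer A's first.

The likelihood ratio for a 'positive' result is 0.922/0.189 = 4.8783.
Reviewer A: prior odds 0.043/0.957 = 0.044932; posterior odds 0.21919; posterior probability 0.180.
Reviewer B: prior odds 0.376/0.624 = 0.60256; posterior odds 2.9395; posterior probability 0.746.

Reviewer A: 0.180; Reviewer B: 0.746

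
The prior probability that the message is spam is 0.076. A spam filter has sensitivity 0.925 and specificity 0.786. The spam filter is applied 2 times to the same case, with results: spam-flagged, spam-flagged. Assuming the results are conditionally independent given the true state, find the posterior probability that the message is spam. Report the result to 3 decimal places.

Let H be the event that the message is spam; start with P(H) = 0.076. P('spam-flagged'|H) = 0.925, P('spam-flagged'|¬H) = 0.214.
Update on result 1 ('spam-flagged'): P(H) ← 0.925·0.0760 / (0.925·0.0760 + 0.214·0.9240) = 0.070300/0.26804 = 0.2623.
Update on result 2 ('spam-flagged'): P(H) ← 0.925·0.2623 / (0.925·0.2623 + 0.214·0.7377) = 0.24261/0.40048 = 0.6058.

Posterior P(H) ≈ 0.606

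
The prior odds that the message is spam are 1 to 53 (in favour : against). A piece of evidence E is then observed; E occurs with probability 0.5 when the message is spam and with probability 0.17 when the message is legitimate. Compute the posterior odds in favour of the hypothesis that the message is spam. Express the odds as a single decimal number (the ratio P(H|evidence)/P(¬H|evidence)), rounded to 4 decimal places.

Posterior odds ≈ 0.0555

Prior odds = 1/53 = 0.018868.
Likelihood ratio for E = 0.5/0.17 = 2.9412.
Posterior odds = prior odds × LR = 0.055494.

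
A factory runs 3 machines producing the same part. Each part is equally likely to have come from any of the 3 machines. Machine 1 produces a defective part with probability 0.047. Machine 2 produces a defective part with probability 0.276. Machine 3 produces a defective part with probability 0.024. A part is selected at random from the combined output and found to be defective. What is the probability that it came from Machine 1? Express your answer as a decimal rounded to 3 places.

Posterior probability ≈ 0.135

Tabulate prior·likelihood by source: [1] prior 0.333333, lik 0.047, product 0.01567; [2] prior 0.333333, lik 0.276, product 0.09200; [3] prior 0.333333, lik 0.024, product 0.008000.
Normalizing constant = 0.11567; the posterior for Machine 1 is its product over the sum, 0.01567/0.11567 = 0.135.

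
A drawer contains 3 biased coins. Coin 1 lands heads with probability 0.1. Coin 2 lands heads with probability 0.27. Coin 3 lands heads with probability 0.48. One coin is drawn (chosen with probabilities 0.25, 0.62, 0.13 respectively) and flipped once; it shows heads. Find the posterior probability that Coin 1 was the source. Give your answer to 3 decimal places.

Posterior probability ≈ 0.098

Tabulate prior·likelihood by source: [1] prior 0.25, lik 0.1, product 0.02500; [2] prior 0.62, lik 0.27, product 0.1674; [3] prior 0.13, lik 0.48, product 0.06240.
Normalizing constant = 0.25480; the posterior for Coin 1 is its product over the sum, 0.02500/0.25480 = 0.098.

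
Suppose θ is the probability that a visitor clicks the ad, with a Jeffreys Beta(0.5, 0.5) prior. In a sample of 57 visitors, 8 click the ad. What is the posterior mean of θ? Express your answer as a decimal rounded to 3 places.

Observing 8 successes and 49 failures updates Beta(0.5, 0.5) by adding the success and failure counts to the two shape parameters: α = 0.5+8 = 8.5, β = 0.5+49 = 49.5.
Posterior mean = α/(α+β) = 8.5/58 = 0.147.

Posterior mean ≈ 0.147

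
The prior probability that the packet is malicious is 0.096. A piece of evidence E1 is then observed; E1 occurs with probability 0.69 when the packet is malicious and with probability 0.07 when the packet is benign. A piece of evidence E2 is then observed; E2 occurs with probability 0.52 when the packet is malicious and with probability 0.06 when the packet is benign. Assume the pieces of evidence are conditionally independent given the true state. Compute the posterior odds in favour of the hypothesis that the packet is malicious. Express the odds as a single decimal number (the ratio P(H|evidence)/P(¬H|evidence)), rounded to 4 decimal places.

Posterior odds ≈ 9.0721

Prior odds = 0.096/(1−0.096) = 0.10619.
Likelihood ratio for E1 = 0.69/0.07 = 9.8571.
Likelihood ratio for E2 = 0.52/0.06 = 8.6667.
Posterior odds = prior odds × LR₁ × LR₂ = 9.0721.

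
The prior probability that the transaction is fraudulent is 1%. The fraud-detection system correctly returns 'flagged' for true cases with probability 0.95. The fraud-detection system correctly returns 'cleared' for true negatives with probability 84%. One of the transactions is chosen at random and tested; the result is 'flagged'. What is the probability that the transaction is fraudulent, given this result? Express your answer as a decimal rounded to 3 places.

P(H | E) ≈ 0.057

Write H for 'the transaction is fraudulent'. Prior odds H:¬H = 0.01/0.99 = 0.010101. For the 'flagged' outcome, the likelihood ratio is 0.95/0.16 = 5.9375.
Posterior odds = 0.010101 × 5.9375 = 0.059975, so P(H|E) = 0.059975/(1+0.059975) = 0.057.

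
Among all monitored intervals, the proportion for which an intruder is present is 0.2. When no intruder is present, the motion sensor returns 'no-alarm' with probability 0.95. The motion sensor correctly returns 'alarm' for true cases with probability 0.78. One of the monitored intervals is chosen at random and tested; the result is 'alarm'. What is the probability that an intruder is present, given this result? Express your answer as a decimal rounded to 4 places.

P(H | E) ≈ 0.7959

Write H for 'an intruder is present'. Prior odds H:¬H = 0.2/0.8 = 0.25000. For the 'alarm' outcome, the likelihood ratio is 0.78/0.05 = 15.600.
Posterior odds = 0.25000 × 15.600 = 3.9000, so P(H|E) = 3.9000/(1+3.9000) = 0.7959.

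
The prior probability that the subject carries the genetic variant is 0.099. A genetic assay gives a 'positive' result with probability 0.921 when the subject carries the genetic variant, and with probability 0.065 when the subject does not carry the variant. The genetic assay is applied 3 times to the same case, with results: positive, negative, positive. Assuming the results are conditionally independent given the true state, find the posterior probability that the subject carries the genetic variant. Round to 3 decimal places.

Posterior P(H) ≈ 0.651

Let H be the event that the subject carries the genetic variant; start with P(H) = 0.099. P('positive'|H) = 0.921, P('positive'|¬H) = 0.065.
Update on result 1 ('positive'): P(H) ← 0.921·0.0990 / (0.921·0.0990 + 0.065·0.9010) = 0.091179/0.14974 = 0.6089.
Update on result 2 ('negative'): P(H) ← 0.079·0.6089 / (0.079·0.6089 + 0.935·0.3911) = 0.048103/0.41378 = 0.1163.
Update on result 3 ('positive'): P(H) ← 0.921·0.1163 / (0.921·0.1163 + 0.065·0.8837) = 0.10707/0.16451 = 0.6508.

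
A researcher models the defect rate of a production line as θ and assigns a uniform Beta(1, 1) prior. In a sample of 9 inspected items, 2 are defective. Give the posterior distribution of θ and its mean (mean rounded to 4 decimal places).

Posterior: Beta(3, 8); mean ≈ 0.2727

The binomial likelihood is conjugate to the Beta prior: with 2 successes and 7 failures, the posterior is Beta(1+2, 1+7) = Beta(3, 8).
Posterior mean = α/(α+β) = 3/11 = 0.2727.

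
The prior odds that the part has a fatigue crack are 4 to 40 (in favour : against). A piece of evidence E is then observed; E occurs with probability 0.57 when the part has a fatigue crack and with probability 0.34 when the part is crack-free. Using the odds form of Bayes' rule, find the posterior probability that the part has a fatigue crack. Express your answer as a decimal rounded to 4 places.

Prior odds = 4/40 = 0.10000. In log-odds, ln(0.10000) = -2.3026.
Add log likelihood ratio: ln(1.6765) = 0.51669.
Posterior log-odds = -1.7859, so posterior odds = exp(-1.7859) = 0.16765. Converting, P(H|E) = 0.16765/1.1676 = 0.1436.

Posterior probability ≈ 0.1436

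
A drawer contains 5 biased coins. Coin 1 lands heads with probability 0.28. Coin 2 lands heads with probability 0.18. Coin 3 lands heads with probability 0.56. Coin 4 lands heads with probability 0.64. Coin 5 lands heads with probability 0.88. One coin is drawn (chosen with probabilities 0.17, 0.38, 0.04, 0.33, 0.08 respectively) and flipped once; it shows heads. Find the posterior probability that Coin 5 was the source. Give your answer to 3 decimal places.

Posterior probability ≈ 0.168

Tabulate prior·likelihood by source: [1] prior 0.17, lik 0.28, product 0.04760; [2] prior 0.38, lik 0.18, product 0.06840; [3] prior 0.04, lik 0.56, product 0.02240; [4] prior 0.33, lik 0.64, product 0.2112; [5] prior 0.08, lik 0.88, product 0.07040.
Normalizing constant = 0.42000; the posterior for Coin 5 is its product over the sum, 0.07040/0.42000 = 0.168.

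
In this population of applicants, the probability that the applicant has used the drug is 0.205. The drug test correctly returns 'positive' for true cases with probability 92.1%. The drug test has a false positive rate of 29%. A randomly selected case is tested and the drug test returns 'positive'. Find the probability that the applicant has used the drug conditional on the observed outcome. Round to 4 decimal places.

Write H for 'the applicant has used the drug'. Prior odds H:¬H = 0.205/0.795 = 0.25786. For the 'positive' outcome, the likelihood ratio is 0.921/0.29 = 3.1759.
Posterior odds = 0.25786 × 3.1759 = 0.81893, so P(H|E) = 0.81893/(1+0.81893) = 0.4502.

P(H | E) ≈ 0.4502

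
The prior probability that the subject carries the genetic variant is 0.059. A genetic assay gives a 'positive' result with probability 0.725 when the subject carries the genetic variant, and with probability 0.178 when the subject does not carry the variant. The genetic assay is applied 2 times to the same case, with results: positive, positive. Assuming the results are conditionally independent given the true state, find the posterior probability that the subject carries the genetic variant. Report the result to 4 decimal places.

Let H be the event that the subject carries the genetic variant; start with P(H) = 0.059. P('positive'|H) = 0.725, P('positive'|¬H) = 0.178.
Update on result 1 ('positive'): P(H) ← 0.725·0.0590 / (0.725·0.0590 + 0.178·0.9410) = 0.042775/0.21027 = 0.2034.
Update on result 2 ('positive'): P(H) ← 0.725·0.2034 / (0.725·0.2034 + 0.178·0.7966) = 0.14748/0.28927 = 0.5098.

Posterior P(H) ≈ 0.5098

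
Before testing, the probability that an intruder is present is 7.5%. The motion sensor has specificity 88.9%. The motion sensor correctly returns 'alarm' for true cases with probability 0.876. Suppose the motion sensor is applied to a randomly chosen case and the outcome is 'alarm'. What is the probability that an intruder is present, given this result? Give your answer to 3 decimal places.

P(H | E) ≈ 0.390

Let H be the event that an intruder is present. P(H) = 0.075, so P(¬H) = 0.925. With E the 'alarm' result, P(E|H) = 0.876 and P(E|¬H) = 0.111.
P(E) = 0.876·0.075 + 0.111·0.925 = 0.065700 + 0.10268 = 0.16837.
By Bayes' theorem, P(H|E) = 0.065700 / 0.16837 = 0.390.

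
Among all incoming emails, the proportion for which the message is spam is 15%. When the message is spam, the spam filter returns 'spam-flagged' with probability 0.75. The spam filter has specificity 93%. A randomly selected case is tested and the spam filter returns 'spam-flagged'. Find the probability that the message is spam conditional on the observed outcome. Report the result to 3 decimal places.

P(H | E) ≈ 0.654

Write H for 'the message is spam'. Prior odds H:¬H = 0.15/0.85 = 0.17647. For the 'spam-flagged' outcome, the likelihood ratio is 0.75/0.07 = 10.714.
Posterior odds = 0.17647 × 10.714 = 1.8908, so P(H|E) = 1.8908/(1+1.8908) = 0.654.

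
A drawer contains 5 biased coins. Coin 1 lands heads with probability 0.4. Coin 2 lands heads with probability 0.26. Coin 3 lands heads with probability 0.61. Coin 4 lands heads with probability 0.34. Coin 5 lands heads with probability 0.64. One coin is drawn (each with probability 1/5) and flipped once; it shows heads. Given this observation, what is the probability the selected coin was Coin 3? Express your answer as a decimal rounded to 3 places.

P(heads|C1) = 0.4; P(heads|C2) = 0.26; P(heads|C3) = 0.61; P(heads|C4) = 0.34; P(heads|C5) = 0.64.
Prior × likelihood for each source: 0.2·0.4=0.08000, 0.2·0.26=0.05200, 0.2·0.61=0.1220, 0.2·0.34=0.06800, 0.2·0.64=0.1280. Summing gives P(heads) = 0.45000.
P(Coin 3 | heads) = 0.1220 / 0.45000 = 0.271.

Posterior probability ≈ 0.271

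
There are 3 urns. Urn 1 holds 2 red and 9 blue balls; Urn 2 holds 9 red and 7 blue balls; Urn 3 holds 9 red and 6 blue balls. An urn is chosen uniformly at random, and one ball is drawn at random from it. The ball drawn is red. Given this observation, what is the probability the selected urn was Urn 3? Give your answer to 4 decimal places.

Tabulate prior·likelihood by source: [1] prior 0.333333, lik 0.1818, product 0.06061; [2] prior 0.333333, lik 0.5625, product 0.1875; [3] prior 0.333333, lik 0.6, product 0.2000.
Normalizing constant = 0.44811; the posterior for Urn 3 is its product over the sum, 0.2000/0.44811 = 0.4463.

Posterior probability ≈ 0.4463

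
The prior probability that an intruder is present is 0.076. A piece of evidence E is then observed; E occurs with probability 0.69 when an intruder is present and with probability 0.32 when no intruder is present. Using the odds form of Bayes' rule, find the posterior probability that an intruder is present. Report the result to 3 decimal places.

Prior odds = 0.076/(1−0.076) = 0.082251.
Likelihood ratio for E = 0.69/0.32 = 2.1562.
Posterior odds = prior odds × LR = 0.17735.
Posterior probability = odds/(1+odds) = 0.17735/1.1774 = 0.151.

Posterior probability ≈ 0.151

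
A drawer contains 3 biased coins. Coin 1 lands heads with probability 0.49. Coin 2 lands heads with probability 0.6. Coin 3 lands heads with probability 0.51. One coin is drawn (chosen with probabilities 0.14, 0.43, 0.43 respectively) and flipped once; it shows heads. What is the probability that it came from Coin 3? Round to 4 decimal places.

P(heads|C1) = 0.49; P(heads|C2) = 0.6; P(heads|C3) = 0.51.
Prior × likelihood for each source: 0.14·0.49=0.06860, 0.43·0.6=0.2580, 0.43·0.51=0.2193. Summing gives P(heads) = 0.54590.
P(Coin 3 | heads) = 0.2193 / 0.54590 = 0.4017.

Posterior probability ≈ 0.4017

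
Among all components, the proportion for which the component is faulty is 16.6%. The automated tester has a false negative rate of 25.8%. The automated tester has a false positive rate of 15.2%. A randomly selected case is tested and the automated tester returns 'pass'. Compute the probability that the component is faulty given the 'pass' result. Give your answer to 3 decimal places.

Write H for 'the component is faulty'. Prior odds H:¬H = 0.166/0.834 = 0.19904. For the 'pass' outcome, the likelihood ratio is 0.258/0.848 = 0.30425.
Posterior odds = 0.19904 × 0.30425 = 0.060557, so P(H|E) = 0.060557/(1+0.060557) = 0.057.

P(H | E) ≈ 0.057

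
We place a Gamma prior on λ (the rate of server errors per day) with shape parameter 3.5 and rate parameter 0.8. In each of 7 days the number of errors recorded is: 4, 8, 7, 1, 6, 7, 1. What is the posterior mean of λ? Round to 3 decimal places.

Total count ∑xᵢ = 34 over n = 7 days.
Gamma is conjugate to the Poisson likelihood: posterior is Gamma(shape = 3.5+34 = 37.5, rate = 0.8+7 = 7.8).
Posterior mean = shape/rate = 37.5/7.8 = 4.808.

Posterior mean ≈ 4.808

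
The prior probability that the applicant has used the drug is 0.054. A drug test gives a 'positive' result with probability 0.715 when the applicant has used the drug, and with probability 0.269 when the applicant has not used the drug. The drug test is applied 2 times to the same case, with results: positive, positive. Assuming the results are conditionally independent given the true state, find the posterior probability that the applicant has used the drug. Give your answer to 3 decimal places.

Let H be the event that the applicant has used the drug; start with P(H) = 0.054. P('positive'|H) = 0.715, P('positive'|¬H) = 0.269.
Update on result 1 ('positive'): P(H) ← 0.715·0.0540 / (0.715·0.0540 + 0.269·0.9460) = 0.038610/0.29308 = 0.1317.
Update on result 2 ('positive'): P(H) ← 0.715·0.1317 / (0.715·0.1317 + 0.269·0.8683) = 0.094192/0.32775 = 0.2874.

Posterior P(H) ≈ 0.287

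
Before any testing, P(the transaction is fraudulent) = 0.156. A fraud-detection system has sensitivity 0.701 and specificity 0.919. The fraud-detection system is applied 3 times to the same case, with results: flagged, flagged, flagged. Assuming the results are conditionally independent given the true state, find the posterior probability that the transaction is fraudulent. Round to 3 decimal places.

Posterior P(H) ≈ 0.992

Let H be the event that the transaction is fraudulent; start with P(H) = 0.156. P('flagged'|H) = 0.701, P('flagged'|¬H) = 0.081.
Update on result 1 ('flagged'): P(H) ← 0.701·0.1560 / (0.701·0.1560 + 0.081·0.8440) = 0.10936/0.17772 = 0.6153.
Update on result 2 ('flagged'): P(H) ← 0.701·0.6153 / (0.701·0.6153 + 0.081·0.3847) = 0.43134/0.46250 = 0.9326.
Update on result 3 ('flagged'): P(H) ← 0.701·0.9326 / (0.701·0.9326 + 0.081·0.0674) = 0.65377/0.65923 = 0.9917.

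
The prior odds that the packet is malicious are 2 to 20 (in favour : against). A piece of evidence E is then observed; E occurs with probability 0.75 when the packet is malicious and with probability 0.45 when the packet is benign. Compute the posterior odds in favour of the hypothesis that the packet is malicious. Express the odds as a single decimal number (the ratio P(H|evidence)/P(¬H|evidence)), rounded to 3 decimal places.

Posterior odds ≈ 0.167

Prior odds = 2/20 = 0.10000.
Likelihood ratio for E = 0.75/0.45 = 1.6667.
Posterior odds = prior odds × LR = 0.16667.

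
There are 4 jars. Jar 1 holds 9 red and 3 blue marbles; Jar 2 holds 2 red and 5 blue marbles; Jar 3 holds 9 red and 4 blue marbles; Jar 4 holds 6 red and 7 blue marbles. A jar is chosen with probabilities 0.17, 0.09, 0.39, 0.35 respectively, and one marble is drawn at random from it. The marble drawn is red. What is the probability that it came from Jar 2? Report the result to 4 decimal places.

Tabulate prior·likelihood by source: [1] prior 0.17, lik 0.75, product 0.1275; [2] prior 0.09, lik 0.2857, product 0.02571; [3] prior 0.39, lik 0.6923, product 0.2700; [4] prior 0.35, lik 0.4615, product 0.1615.
Normalizing constant = 0.58475; the posterior for Jar 2 is its product over the sum, 0.02571/0.58475 = 0.0440.

Posterior probability ≈ 0.0440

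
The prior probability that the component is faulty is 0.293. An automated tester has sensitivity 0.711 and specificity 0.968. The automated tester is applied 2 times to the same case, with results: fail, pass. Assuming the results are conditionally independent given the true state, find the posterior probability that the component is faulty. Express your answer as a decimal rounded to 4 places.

Posterior P(H) ≈ 0.7333

Let H be the event that the component is faulty; start with P(H) = 0.293. P('fail'|H) = 0.711, P('fail'|¬H) = 0.032.
Update on result 1 ('fail'): P(H) ← 0.711·0.2930 / (0.711·0.2930 + 0.032·0.7070) = 0.20832/0.23095 = 0.9020.
Update on result 2 ('pass'): P(H) ← 0.289·0.9020 / (0.289·0.9020 + 0.968·0.0980) = 0.26069/0.35552 = 0.7333.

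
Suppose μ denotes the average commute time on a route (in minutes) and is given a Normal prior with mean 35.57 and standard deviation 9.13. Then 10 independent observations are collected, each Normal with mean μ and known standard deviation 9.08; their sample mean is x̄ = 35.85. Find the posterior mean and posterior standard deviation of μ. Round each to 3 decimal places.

With known σ, the Normal prior is conjugate. Weight on the data is w = (n/σ²)/(n/σ² + 1/τ₀²) = 0.121291/(0.121291+0.0119966) = 0.90999.
Posterior mean = w·x̄ + (1−w)·μ₀ = 0.90999·35.85 + 0.090005·35.57 = 35.825. Posterior variance = 1/(0.121291+0.0119966) = 7.50258, so SD = 2.739.

Posterior mean ≈ 35.825; posterior SD ≈ 2.739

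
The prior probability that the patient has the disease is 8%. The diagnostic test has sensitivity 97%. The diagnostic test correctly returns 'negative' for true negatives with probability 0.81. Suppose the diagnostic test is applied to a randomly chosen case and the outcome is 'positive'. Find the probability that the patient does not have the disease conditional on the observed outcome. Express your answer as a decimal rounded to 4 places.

P(¬H | E) ≈ 0.6926

Write H for 'the patient has the disease'. Prior odds H:¬H = 0.08/0.92 = 0.086957. For the 'positive' outcome, the likelihood ratio is 0.97/0.19 = 5.1053.
Posterior odds = 0.086957 × 5.1053 = 0.44394, so P(H|E) = 0.44394/(1+0.44394) = 0.3074. Then P(¬H|E) = 1 − 0.3074 = 0.6926.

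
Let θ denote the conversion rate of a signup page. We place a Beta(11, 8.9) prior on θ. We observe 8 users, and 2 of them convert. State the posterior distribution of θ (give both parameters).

Observing 2 successes and 6 failures updates Beta(11, 8.9) by adding the success and failure counts to the two shape parameters: α = 11+2 = 13, β = 8.9+6 = 14.9.

Posterior: Beta(13, 14.9)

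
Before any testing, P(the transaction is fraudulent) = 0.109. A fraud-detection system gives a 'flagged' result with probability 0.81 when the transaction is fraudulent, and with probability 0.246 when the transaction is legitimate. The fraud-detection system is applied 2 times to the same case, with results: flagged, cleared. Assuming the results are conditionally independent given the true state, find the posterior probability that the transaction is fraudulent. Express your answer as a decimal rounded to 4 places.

Let H be the event that the transaction is fraudulent; start with P(H) = 0.109. P('flagged'|H) = 0.81, P('flagged'|¬H) = 0.246.
Update on result 1 ('flagged'): P(H) ← 0.81·0.1090 / (0.81·0.1090 + 0.246·0.8910) = 0.088290/0.30748 = 0.2871.
Update on result 2 ('cleared'): P(H) ← 0.19·0.2871 / (0.19·0.2871 + 0.754·0.7129) = 0.054557/0.59205 = 0.0921.

Posterior P(H) ≈ 0.0921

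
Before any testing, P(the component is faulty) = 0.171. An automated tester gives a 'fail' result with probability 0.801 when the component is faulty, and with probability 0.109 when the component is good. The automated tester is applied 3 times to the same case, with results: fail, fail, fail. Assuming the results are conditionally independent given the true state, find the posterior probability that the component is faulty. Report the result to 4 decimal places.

With H the event that the component is faulty, the joint likelihood of the observed sequence is P(data|H) = 0.801·0.801·0.801 = 0.51392 and P(data|¬H) = 0.109·0.109·0.109 = 0.0012950.
Bayes: P(H|data) = 0.171·0.51392 / (0.171·0.51392 + 0.829·0.0012950) = 0.087881/0.088954 = 0.9879.

Posterior P(H) ≈ 0.9879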